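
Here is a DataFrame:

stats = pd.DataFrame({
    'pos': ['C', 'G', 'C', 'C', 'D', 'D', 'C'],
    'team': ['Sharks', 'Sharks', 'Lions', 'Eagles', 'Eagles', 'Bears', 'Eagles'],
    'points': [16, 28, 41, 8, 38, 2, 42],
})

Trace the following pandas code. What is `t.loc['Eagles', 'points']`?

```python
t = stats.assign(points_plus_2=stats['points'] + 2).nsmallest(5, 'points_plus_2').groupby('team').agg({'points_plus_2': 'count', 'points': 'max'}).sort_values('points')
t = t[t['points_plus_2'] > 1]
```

add column points_plus_2 = stats['points'] + 2:
  pos    team  points  points_plus_2
0   C  Sharks      16             18
1   G  Sharks      28             30
2   C   Lions      41             43
3   C  Eagles       8             10
4   D  Eagles      38             40
5   D   Bears       2              4
6   C  Eagles      42             44
take 5 rows with smallest points_plus_2:
  pos    team  points  points_plus_2
5   D   Bears       2              4
3   C  Eagles       8             10
0   C  Sharks      16             18
1   G  Sharks      28             30
4   D  Eagles      38             40
group by team: count(points_plus_2), max(points):
        points_plus_2  points
team                         
Bears               1       2
Eagles              2      38
Sharks              2      28
sort by points:
        points_plus_2  points
team                         
Bears               1       2
Sharks              2      28
Eagles              2      38
filter rows where points_plus_2 > 1:
        points_plus_2  points
team                         
Sharks              2      28
Eagles              2      38
Hence 38.

38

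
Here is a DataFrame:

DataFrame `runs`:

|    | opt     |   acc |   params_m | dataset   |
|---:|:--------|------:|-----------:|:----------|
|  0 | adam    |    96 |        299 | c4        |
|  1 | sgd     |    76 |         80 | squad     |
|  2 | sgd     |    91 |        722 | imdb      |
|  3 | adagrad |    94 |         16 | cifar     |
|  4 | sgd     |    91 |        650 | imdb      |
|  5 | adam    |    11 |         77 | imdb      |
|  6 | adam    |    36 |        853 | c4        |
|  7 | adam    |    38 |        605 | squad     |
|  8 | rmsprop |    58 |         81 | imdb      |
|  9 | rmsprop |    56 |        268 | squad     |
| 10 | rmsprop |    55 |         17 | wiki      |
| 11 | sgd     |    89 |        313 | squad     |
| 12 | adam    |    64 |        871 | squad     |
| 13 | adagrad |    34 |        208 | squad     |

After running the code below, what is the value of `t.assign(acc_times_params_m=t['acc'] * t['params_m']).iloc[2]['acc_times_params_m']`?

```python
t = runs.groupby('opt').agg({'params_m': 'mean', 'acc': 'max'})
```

group by opt: mean(params_m), max(acc):
         params_m  acc
opt                   
adagrad    112.00   94
adam       541.00   96
rmsprop    122.00   58
sgd        441.25   91
add column acc_times_params_m = t['acc'] * t['params_m']:
         params_m  acc  acc_times_params_m
opt                                       
adagrad    112.00   94            10528.00
adam       541.00   96            51936.00
rmsprop    122.00   58             7076.00
sgd        441.25   91            40153.75
The value at position 2, column 'acc_times_params_m' is 7076.0.

7076.0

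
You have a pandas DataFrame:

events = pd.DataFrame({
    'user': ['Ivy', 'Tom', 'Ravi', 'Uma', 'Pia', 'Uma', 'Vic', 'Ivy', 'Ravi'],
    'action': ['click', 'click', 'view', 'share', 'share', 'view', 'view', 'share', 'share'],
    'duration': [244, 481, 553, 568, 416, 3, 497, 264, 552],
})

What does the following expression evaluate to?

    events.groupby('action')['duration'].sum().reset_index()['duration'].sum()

group by action, sum of duration:
action
click     725
share    1800
view     1053
Name: duration, dtype: int64
reset_index():
  action  duration
0  click       725
1  share      1800
2   view      1053
Hence 3578.

3578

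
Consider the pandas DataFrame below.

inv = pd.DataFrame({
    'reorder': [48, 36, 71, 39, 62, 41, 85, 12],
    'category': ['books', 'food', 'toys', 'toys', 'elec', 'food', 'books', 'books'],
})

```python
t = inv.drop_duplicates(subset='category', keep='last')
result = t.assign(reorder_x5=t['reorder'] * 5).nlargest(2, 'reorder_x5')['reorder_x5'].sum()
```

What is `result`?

drop duplicate category (keep=last):
   reorder category
3       39     toys
4       62     elec
5       41     food
7       12    books
add column reorder_x5 = t['reorder'] * 5:
   reorder category  reorder_x5
3       39     toys         195
4       62     elec         310
5       41     food         205
7       12    books          60
take 2 rows with largest reorder_x5:
   reorder category  reorder_x5
4       62     elec         310
5       41     food         205

515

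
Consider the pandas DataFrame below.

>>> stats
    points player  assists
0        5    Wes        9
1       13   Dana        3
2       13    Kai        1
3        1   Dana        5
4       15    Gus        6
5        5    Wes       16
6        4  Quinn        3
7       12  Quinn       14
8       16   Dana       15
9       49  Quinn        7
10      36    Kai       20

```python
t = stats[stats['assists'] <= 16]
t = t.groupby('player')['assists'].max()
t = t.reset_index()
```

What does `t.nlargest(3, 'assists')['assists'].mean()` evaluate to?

15.0

filter rows where assists <= 16:
   points player  assists
0       5    Wes        9
1      13   Dana        3
2      13    Kai        1
3       1   Dana        5
4      15    Gus        6
5       5    Wes       16
6       4  Quinn        3
7      12  Quinn       14
8      16   Dana       15
9      49  Quinn        7
group by player, max of assists:
player
Dana     15
Gus       6
Kai       1
Quinn    14
Wes      16
Name: assists, dtype: int64
reset_index():
  player  assists
0   Dana       15
1    Gus        6
2    Kai        1
3  Quinn       14
4    Wes       16
take 3 rows with largest assists:
  player  assists
4    Wes       16
0   Dana       15
3  Quinn       14
Then the mean of column 'assists': 15.0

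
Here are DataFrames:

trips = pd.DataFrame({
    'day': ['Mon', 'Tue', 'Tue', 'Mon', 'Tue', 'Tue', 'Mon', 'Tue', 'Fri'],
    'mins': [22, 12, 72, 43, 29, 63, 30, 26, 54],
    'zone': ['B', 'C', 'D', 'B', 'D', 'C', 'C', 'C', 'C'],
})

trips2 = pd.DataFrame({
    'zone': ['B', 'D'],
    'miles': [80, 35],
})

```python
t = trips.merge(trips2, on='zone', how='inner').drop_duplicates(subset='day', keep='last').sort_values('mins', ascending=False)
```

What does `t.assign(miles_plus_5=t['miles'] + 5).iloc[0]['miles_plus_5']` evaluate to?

85

merge on 'zone' (how='inner') → 4 rows:
   day  mins zone  miles
0  Mon    22    B     80
1  Tue    72    D     35
2  Mon    43    B     80
3  Tue    29    D     35
drop duplicate day (keep=last):
   day  mins zone  miles
2  Mon    43    B     80
3  Tue    29    D     35
sort by mins descending:
   day  mins zone  miles
2  Mon    43    B     80
3  Tue    29    D     35
add column miles_plus_5 = t['miles'] + 5:
   day  mins zone  miles  miles_plus_5
2  Mon    43    B     80            85
3  Tue    29    D     35            40
Finally, value at position 0, column 'miles_plus_5' = 85.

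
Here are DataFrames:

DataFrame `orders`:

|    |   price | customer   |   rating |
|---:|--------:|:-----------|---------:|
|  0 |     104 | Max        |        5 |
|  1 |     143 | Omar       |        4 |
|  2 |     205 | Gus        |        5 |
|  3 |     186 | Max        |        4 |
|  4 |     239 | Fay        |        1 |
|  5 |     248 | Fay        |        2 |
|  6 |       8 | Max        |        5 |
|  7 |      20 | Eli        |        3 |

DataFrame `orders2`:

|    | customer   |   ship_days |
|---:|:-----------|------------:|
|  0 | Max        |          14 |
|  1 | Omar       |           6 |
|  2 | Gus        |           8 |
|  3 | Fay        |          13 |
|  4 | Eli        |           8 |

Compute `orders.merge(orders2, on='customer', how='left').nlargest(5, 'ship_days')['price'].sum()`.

785

merge on 'customer' (how='left') → 8 rows:
   price customer  rating  ship_days
0    104      Max       5         14
1    143     Omar       4          6
2    205      Gus       5          8
3    186      Max       4         14
4    239      Fay       1         13
5    248      Fay       2         13
6      8      Max       5         14
7     20      Eli       3          8
take 5 rows with largest ship_days:
   price customer  rating  ship_days
0    104      Max       5         14
3    186      Max       4         14
6      8      Max       5         14
4    239      Fay       1         13
5    248      Fay       2         13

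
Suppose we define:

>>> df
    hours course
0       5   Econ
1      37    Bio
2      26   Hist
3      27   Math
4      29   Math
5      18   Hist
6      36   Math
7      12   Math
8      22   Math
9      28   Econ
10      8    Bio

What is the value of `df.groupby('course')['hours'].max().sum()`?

group by course, max of hours:
course
Bio     37
Econ    28
Hist    26
Math    36
Name: hours, dtype: int64

127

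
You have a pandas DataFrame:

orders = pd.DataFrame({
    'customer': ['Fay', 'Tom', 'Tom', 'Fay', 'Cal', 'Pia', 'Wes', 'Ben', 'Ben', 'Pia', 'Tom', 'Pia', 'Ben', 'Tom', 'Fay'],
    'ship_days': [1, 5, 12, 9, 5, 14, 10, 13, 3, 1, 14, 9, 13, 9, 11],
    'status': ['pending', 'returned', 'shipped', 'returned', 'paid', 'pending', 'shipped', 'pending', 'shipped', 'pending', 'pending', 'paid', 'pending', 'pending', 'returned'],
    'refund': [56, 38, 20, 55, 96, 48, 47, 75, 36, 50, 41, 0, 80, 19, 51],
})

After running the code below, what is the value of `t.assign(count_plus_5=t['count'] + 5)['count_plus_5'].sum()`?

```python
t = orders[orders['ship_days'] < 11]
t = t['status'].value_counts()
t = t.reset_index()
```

29

filter rows where ship_days < 11:
   customer  ship_days    status  refund
0       Fay          1   pending      56
1       Tom          5  returned      38
3       Fay          9  returned      55
4       Cal          5      paid      96
6       Wes         10   shipped      47
8       Ben          3   shipped      36
9       Pia          1   pending      50
11      Pia          9      paid       0
13      Tom          9   pending      19
value_counts of status:
status
pending     3
returned    2
paid        2
shipped     2
Name: count, dtype: int64
reset_index():
     status  count
0   pending      3
1  returned      2
2      paid      2
3   shipped      2
add column count_plus_5 = t['count'] + 5:
     status  count  count_plus_5
0   pending      3             8
1  returned      2             7
2      paid      2             7
3   shipped      2             7
Reading off the sum of column 'count_plus_5', we get 29.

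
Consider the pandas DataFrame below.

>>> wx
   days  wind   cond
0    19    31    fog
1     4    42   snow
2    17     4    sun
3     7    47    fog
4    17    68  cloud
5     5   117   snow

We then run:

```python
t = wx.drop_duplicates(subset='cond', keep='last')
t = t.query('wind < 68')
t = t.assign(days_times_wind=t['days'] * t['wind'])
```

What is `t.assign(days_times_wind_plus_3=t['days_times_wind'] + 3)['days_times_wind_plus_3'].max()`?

332

drop duplicate cond (keep=last):
   days  wind   cond
2    17     4    sun
3     7    47    fog
4    17    68  cloud
5     5   117   snow
filter rows where wind < 68:
   days  wind cond
2    17     4  sun
3     7    47  fog
add column days_times_wind = t['days'] * t['wind']:
   days  wind cond  days_times_wind
2    17     4  sun               68
3     7    47  fog              329
add column days_times_wind_plus_3 = t['days_times_wind'] + 3:
   days  wind cond  days_times_wind  days_times_wind_plus_3
2    17     4  sun               68                      71
3     7    47  fog              329                     332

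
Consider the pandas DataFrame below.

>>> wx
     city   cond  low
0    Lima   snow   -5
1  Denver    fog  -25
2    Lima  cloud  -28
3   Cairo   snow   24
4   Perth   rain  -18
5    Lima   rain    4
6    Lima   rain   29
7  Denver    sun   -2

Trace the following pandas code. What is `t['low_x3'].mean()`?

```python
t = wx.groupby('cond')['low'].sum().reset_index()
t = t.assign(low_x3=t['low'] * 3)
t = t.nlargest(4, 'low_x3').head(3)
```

32.0

group by cond, sum of low:
cond
cloud   -28
fog     -25
rain     15
snow     19
sun      -2
Name: low, dtype: int64
reset_index():
    cond  low
0  cloud  -28
1    fog  -25
2   rain   15
3   snow   19
4    sun   -2
add column low_x3 = t['low'] * 3:
    cond  low  low_x3
0  cloud  -28     -84
1    fog  -25     -75
2   rain   15      45
3   snow   19      57
4    sun   -2      -6
take 4 rows with largest low_x3:
   cond  low  low_x3
3  snow   19      57
2  rain   15      45
4   sun   -2      -6
1   fog  -25     -75
take first 3 rows:
   cond  low  low_x3
3  snow   19      57
2  rain   15      45
4   sun   -2      -6
Finally, mean of column 'low_x3' = 32.0.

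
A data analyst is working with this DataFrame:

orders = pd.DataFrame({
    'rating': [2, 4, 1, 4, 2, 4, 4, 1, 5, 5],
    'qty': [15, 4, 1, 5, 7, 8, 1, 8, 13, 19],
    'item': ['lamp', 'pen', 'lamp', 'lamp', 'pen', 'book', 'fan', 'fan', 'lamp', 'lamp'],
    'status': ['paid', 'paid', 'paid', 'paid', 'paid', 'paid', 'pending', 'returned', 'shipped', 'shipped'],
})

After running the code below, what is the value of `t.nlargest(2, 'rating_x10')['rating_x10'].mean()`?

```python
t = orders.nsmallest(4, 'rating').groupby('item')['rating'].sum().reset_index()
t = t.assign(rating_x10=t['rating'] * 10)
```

25.0

take 4 rows with smallest rating:
   rating  qty  item    status
2       1    1  lamp      paid
7       1    8   fan  returned
0       2   15  lamp      paid
4       2    7   pen      paid
group by item, sum of rating:
item
fan     1
lamp    3
pen     2
Name: rating, dtype: int64
reset_index():
   item  rating
0   fan       1
1  lamp       3
2   pen       2
add column rating_x10 = t['rating'] * 10:
   item  rating  rating_x10
0   fan       1          10
1  lamp       3          30
2   pen       2          20
take 2 rows with largest rating_x10:
   item  rating  rating_x10
1  lamp       3          30
2   pen       2          20
So mean() = 25.0.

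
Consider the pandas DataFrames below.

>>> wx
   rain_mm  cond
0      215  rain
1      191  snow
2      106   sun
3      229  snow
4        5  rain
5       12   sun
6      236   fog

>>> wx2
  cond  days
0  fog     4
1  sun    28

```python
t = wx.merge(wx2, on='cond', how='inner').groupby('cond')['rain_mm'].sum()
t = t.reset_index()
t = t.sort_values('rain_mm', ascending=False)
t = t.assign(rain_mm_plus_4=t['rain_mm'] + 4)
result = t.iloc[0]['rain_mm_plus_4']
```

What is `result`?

240

merge on 'cond' (how='inner') → 3 rows:
   rain_mm cond  days
0      106  sun    28
1       12  sun    28
2      236  fog     4
group by cond, sum of rain_mm:
cond
fog    236
sun    118
Name: rain_mm, dtype: int64
reset_index():
  cond  rain_mm
0  fog      236
1  sun      118
sort by rain_mm descending:
  cond  rain_mm
0  fog      236
1  sun      118
add column rain_mm_plus_4 = t['rain_mm'] + 4:
  cond  rain_mm  rain_mm_plus_4
0  fog      236             240
1  sun      118             122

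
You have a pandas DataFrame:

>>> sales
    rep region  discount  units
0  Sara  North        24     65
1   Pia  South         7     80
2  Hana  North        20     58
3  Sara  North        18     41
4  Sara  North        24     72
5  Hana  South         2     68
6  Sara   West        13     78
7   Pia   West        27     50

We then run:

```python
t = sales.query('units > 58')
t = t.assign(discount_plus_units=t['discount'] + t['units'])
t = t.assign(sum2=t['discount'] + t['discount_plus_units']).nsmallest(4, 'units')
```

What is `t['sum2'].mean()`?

filter rows where units > 58:
    rep region  discount  units
0  Sara  North        24     65
1   Pia  South         7     80
4  Sara  North        24     72
5  Hana  South         2     68
6  Sara   West        13     78
add column discount_plus_units = t['discount'] + t['units']:
    rep region  discount  units  discount_plus_units
0  Sara  North        24     65                   89
1   Pia  South         7     80                   87
4  Sara  North        24     72                   96
5  Hana  South         2     68                   70
6  Sara   West        13     78                   91
add column sum2 = t['discount'] + t['discount_plus_units']:
    rep region  discount  units  discount_plus_units  sum2
0  Sara  North        24     65                   89   113
1   Pia  South         7     80                   87    94
4  Sara  North        24     72                   96   120
5  Hana  South         2     68                   70    72
6  Sara   West        13     78                   91   104
take 4 rows with smallest units:
    rep region  discount  units  discount_plus_units  sum2
0  Sara  North        24     65                   89   113
5  Hana  South         2     68                   70    72
4  Sara  North        24     72                   96   120
6  Sara   West        13     78                   91   104

102.25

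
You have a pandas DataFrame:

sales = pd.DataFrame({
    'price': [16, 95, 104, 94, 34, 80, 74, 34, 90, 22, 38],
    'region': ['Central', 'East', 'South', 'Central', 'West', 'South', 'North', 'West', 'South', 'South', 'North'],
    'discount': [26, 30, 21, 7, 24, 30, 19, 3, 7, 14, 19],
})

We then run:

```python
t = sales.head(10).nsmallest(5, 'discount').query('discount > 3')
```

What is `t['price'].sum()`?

take first 10 rows:
   price   region  discount
0     16  Central        26
1     95     East        30
2    104    South        21
3     94  Central         7
4     34     West        24
5     80    South        30
6     74    North        19
7     34     West         3
8     90    South         7
9     22    South        14
take 5 rows with smallest discount:
   price   region  discount
7     34     West         3
3     94  Central         7
8     90    South         7
9     22    South        14
6     74    North        19
filter rows where discount > 3:
   price   region  discount
3     94  Central         7
8     90    South         7
9     22    South        14
6     74    North        19
Taking the sum of column 'price' gives 280.

280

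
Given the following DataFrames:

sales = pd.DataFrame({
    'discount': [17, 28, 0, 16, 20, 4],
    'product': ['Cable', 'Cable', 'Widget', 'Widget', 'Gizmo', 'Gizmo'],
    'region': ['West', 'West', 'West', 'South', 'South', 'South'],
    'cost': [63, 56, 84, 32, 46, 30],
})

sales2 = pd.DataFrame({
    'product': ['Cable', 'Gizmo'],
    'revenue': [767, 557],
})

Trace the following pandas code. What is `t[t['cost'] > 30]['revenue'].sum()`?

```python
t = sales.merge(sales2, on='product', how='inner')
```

merge on 'product' (how='inner') → 4 rows:
   discount product region  cost  revenue
0        17   Cable   West    63      767
1        28   Cable   West    56      767
2        20   Gizmo  South    46      557
3         4   Gizmo  South    30      557
filter rows where cost > 30:
   discount product region  cost  revenue
0        17   Cable   West    63      767
1        28   Cable   West    56      767
2        20   Gizmo  South    46      557
Reading off the sum of column 'revenue', we get 2091.

2091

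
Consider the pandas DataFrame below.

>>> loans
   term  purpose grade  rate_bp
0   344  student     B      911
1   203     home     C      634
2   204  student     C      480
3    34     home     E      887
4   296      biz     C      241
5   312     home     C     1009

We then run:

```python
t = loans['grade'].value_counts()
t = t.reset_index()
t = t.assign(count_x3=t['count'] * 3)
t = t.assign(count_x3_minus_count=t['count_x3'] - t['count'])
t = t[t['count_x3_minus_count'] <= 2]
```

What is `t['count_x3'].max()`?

3

value_counts of grade:
grade
C    4
B    1
E    1
Name: count, dtype: int64
reset_index():
  grade  count
0     C      4
1     B      1
2     E      1
add column count_x3 = t['count'] * 3:
  grade  count  count_x3
0     C      4        12
1     B      1         3
2     E      1         3
add column count_x3_minus_count = t['count_x3'] - t['count']:
  grade  count  count_x3  count_x3_minus_count
0     C      4        12                     8
1     B      1         3                     2
2     E      1         3                     2
filter rows where count_x3_minus_count <= 2:
  grade  count  count_x3  count_x3_minus_count
1     B      1         3                     2
2     E      1         3                     2
Then the max of column 'count_x3': 3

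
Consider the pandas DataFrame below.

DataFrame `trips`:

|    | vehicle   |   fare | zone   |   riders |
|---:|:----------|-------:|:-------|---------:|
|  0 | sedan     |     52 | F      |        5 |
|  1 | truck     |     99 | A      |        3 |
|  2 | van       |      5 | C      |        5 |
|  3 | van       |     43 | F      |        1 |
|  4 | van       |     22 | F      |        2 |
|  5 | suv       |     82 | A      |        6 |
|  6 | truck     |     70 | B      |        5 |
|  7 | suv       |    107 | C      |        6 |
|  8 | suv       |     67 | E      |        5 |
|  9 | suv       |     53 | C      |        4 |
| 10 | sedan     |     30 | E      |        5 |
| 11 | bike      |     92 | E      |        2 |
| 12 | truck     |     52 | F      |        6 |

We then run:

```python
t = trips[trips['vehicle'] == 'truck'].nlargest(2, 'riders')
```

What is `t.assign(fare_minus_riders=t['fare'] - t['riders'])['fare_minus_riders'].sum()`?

111

filter rows where vehicle == 'truck':
   vehicle  fare zone  riders
1    truck    99    A       3
6    truck    70    B       5
12   truck    52    F       6
take 2 rows with largest riders:
   vehicle  fare zone  riders
12   truck    52    F       6
6    truck    70    B       5
add column fare_minus_riders = t['fare'] - t['riders']:
   vehicle  fare zone  riders  fare_minus_riders
12   truck    52    F       6                 46
6    truck    70    B       5                 65
Taking the sum of column 'fare_minus_riders' gives 111.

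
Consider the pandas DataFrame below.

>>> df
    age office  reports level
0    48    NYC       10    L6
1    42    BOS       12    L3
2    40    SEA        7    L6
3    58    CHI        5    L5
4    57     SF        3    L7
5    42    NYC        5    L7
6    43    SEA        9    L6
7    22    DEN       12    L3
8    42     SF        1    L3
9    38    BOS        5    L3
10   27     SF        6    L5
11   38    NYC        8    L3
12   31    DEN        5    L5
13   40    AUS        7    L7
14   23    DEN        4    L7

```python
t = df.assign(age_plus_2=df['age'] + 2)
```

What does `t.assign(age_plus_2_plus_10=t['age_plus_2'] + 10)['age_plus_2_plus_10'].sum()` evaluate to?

771

add column age_plus_2 = df['age'] + 2:
    age office  reports level  age_plus_2
0    48    NYC       10    L6          50
1    42    BOS       12    L3          44
2    40    SEA        7    L6          42
3    58    CHI        5    L5          60
4    57     SF        3    L7          59
5    42    NYC        5    L7          44
6    43    SEA        9    L6          45
7    22    DEN       12    L3          24
8    42     SF        1    L3          44
9    38    BOS        5    L3          40
10   27     SF        6    L5          29
11   38    NYC        8    L3          40
12   31    DEN        5    L5          33
13   40    AUS        7    L7          42
14   23    DEN        4    L7          25
add column age_plus_2_plus_10 = t['age_plus_2'] + 10:
    age office  reports level  age_plus_2  age_plus_2_plus_10
0    48    NYC       10    L6          50                  60
1    42    BOS       12    L3          44                  54
2    40    SEA        7    L6          42                  52
3    58    CHI        5    L5          60                  70
4    57     SF        3    L7          59                  69
5    42    NYC        5    L7          44                  54
6    43    SEA        9    L6          45                  55
7    22    DEN       12    L3          24                  34
8    42     SF        1    L3          44                  54
9    38    BOS        5    L3          40                  50
10   27     SF        6    L5          29                  39
11   38    NYC        8    L3          40                  50
12   31    DEN        5    L5          33                  43
13   40    AUS        7    L7          42                  52
14   23    DEN        4    L7          25                  35
Reading off the sum of column 'age_plus_2_plus_10', we get 771.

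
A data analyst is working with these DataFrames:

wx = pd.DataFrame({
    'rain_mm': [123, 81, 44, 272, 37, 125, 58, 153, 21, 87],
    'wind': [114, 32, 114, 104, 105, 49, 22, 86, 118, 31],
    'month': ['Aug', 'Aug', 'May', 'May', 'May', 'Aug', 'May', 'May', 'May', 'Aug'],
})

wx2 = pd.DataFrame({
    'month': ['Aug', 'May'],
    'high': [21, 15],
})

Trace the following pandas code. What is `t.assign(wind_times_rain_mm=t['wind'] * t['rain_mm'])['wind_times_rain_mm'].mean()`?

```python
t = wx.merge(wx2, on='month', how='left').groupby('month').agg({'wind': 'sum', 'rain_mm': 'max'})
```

88789.0

merge on 'month' (how='left') → 10 rows:
   rain_mm  wind month  high
0      123   114   Aug    21
1       81    32   Aug    21
2       44   114   May    15
3      272   104   May    15
4       37   105   May    15
5      125    49   Aug    21
6       58    22   May    15
7      153    86   May    15
8       21   118   May    15
9       87    31   Aug    21
group by month: sum(wind), max(rain_mm):
       wind  rain_mm
month               
Aug     226      125
May     549      272
add column wind_times_rain_mm = t['wind'] * t['rain_mm']:
       wind  rain_mm  wind_times_rain_mm
month                                   
Aug     226      125               28250
May     549      272              149328
So mean() = 88789.0.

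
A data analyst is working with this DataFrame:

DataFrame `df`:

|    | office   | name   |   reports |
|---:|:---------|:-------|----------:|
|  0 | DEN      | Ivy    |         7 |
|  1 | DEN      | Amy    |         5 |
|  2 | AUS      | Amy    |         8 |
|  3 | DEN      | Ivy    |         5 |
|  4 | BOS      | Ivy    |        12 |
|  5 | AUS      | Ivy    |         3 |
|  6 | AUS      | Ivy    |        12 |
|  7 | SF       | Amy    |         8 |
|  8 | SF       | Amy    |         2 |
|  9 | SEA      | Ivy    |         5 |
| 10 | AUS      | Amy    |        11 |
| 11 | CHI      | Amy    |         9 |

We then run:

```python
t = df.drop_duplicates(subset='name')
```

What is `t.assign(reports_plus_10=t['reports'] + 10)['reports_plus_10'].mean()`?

16.0

drop duplicate name (keep=first):
  office name  reports
0    DEN  Ivy        7
1    DEN  Amy        5
add column reports_plus_10 = t['reports'] + 10:
  office name  reports  reports_plus_10
0    DEN  Ivy        7               17
1    DEN  Amy        5               15
mean of column 'reports_plus_10' → 16.0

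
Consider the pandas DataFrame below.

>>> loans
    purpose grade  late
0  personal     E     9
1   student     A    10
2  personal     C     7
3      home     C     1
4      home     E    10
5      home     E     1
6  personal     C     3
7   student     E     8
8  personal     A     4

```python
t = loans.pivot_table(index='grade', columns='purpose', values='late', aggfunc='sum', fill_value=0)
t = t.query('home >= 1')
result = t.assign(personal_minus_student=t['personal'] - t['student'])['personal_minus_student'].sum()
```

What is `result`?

11

pivot: rows=grade, cols=purpose, sum(late):
purpose  home  personal  student
grade                           
A           0         4       10
C           1        10        0
E          11         9        8
filter rows where home >= 1:
purpose  home  personal  student
grade                           
C           1        10        0
E          11         9        8
add column personal_minus_student = t['personal'] - t['student']:
purpose  home  personal  student  personal_minus_student
grade                                                   
C           1        10        0                      10
E          11         9        8                       1
The sum of column 'personal_minus_student' is 11.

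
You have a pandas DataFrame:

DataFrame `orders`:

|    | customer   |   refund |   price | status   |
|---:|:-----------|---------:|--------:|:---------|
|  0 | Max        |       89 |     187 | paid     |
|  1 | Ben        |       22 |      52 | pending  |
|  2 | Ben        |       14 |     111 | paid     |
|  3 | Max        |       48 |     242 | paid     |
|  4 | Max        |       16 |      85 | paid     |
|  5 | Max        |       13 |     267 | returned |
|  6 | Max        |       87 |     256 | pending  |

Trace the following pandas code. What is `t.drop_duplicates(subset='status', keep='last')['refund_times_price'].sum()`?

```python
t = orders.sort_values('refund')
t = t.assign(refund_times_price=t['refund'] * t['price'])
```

42386

sort by refund:
  customer  refund  price    status
5      Max      13    267  returned
2      Ben      14    111      paid
4      Max      16     85      paid
1      Ben      22     52   pending
3      Max      48    242      paid
6      Max      87    256   pending
0      Max      89    187      paid
add column refund_times_price = t['refund'] * t['price']:
  customer  refund  price    status  refund_times_price
5      Max      13    267  returned                3471
2      Ben      14    111      paid                1554
4      Max      16     85      paid                1360
1      Ben      22     52   pending                1144
3      Max      48    242      paid               11616
6      Max      87    256   pending               22272
0      Max      89    187      paid               16643
drop duplicate status (keep=last):
  customer  refund  price    status  refund_times_price
5      Max      13    267  returned                3471
6      Max      87    256   pending               22272
0      Max      89    187      paid               16643
The sum of column 'refund_times_price' is 42386.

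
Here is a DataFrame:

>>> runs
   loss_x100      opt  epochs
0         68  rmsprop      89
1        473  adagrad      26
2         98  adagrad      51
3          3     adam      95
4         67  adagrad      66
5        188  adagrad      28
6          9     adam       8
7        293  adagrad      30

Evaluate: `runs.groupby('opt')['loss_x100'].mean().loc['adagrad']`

223.8

group by opt, mean of loss_x100:
opt
adagrad    223.8
adam         6.0
rmsprop     68.0
Name: loss_x100, dtype: float64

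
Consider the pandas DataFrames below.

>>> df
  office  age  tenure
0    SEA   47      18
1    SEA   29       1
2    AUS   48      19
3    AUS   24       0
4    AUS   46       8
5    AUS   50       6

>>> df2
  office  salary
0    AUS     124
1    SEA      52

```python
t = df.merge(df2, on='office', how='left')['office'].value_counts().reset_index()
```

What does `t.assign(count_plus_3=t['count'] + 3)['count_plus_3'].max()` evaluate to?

merge on 'office' (how='left') → 6 rows:
  office  age  tenure  salary
0    SEA   47      18      52
1    SEA   29       1      52
2    AUS   48      19     124
3    AUS   24       0     124
4    AUS   46       8     124
5    AUS   50       6     124
value_counts of office:
office
AUS    4
SEA    2
Name: count, dtype: int64
reset_index():
  office  count
0    AUS      4
1    SEA      2
add column count_plus_3 = t['count'] + 3:
  office  count  count_plus_3
0    AUS      4             7
1    SEA      2             5
Hence 7.

7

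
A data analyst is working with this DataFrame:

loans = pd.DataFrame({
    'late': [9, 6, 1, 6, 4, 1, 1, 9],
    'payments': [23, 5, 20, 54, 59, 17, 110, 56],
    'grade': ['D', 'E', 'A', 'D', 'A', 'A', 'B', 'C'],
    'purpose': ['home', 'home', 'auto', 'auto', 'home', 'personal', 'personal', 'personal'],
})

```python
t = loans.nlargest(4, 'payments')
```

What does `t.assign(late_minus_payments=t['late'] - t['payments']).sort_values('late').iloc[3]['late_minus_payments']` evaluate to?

-47

take 4 rows with largest payments:
   late  payments grade   purpose
6     1       110     B  personal
4     4        59     A      home
7     9        56     C  personal
3     6        54     D      auto
add column late_minus_payments = t['late'] - t['payments']:
   late  payments grade   purpose  late_minus_payments
6     1       110     B  personal                 -109
4     4        59     A      home                  -55
7     9        56     C  personal                  -47
3     6        54     D      auto                  -48
sort by late:
   late  payments grade   purpose  late_minus_payments
6     1       110     B  personal                 -109
4     4        59     A      home                  -55
3     6        54     D      auto                  -48
7     9        56     C  personal                  -47
So iloc[3]['late_minus_payments'] = -47.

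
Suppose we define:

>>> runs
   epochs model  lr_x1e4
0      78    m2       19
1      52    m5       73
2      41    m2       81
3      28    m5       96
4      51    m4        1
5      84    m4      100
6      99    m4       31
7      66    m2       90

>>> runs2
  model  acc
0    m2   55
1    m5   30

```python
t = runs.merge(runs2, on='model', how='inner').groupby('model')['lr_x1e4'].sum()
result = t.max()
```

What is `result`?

190

merge on 'model' (how='inner') → 5 rows:
   epochs model  lr_x1e4  acc
0      78    m2       19   55
1      52    m5       73   30
2      41    m2       81   55
3      28    m5       96   30
4      66    m2       90   55
group by model, sum of lr_x1e4:
model
m2    190
m5    169
Name: lr_x1e4, dtype: int64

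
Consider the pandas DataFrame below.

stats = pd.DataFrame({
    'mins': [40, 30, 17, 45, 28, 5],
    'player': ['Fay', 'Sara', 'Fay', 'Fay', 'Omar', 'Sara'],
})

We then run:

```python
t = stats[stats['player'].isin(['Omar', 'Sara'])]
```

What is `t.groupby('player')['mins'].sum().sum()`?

filter rows where player in ['Omar', 'Sara']:
   mins player
1    30   Sara
4    28   Omar
5     5   Sara
group by player, sum of mins:
player
Omar    28
Sara    35
Name: mins, dtype: int64
So sum() = 63.

63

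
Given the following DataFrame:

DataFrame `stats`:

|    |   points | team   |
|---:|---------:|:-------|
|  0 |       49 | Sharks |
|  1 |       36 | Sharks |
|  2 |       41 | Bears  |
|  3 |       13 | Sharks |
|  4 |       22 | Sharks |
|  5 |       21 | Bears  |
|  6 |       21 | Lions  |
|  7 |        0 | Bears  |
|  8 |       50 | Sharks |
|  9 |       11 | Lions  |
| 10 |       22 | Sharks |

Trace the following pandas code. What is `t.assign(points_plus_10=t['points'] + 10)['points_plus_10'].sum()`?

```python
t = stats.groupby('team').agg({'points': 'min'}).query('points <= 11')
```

group by team, min of points:
        points
team          
Bears        0
Lions       11
Sharks      13
filter rows where points <= 11:
       points
team         
Bears       0
Lions      11
add column points_plus_10 = t['points'] + 10:
       points  points_plus_10
team                         
Bears       0              10
Lions      11              21

31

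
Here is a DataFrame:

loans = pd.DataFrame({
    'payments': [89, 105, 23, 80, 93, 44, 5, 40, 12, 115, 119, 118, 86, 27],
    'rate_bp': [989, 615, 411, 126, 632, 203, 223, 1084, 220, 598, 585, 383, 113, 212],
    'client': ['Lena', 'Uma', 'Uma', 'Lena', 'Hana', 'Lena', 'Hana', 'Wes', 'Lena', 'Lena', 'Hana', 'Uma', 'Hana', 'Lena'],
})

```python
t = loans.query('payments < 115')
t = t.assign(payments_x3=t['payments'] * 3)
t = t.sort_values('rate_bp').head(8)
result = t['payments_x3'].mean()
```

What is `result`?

filter rows where payments < 115:
    payments  rate_bp client
0         89      989   Lena
1        105      615    Uma
2         23      411    Uma
3         80      126   Lena
4         93      632   Hana
5         44      203   Lena
6          5      223   Hana
7         40     1084    Wes
8         12      220   Lena
12        86      113   Hana
13        27      212   Lena
add column payments_x3 = t['payments'] * 3:
    payments  rate_bp client  payments_x3
0         89      989   Lena          267
1        105      615    Uma          315
2         23      411    Uma           69
3         80      126   Lena          240
4         93      632   Hana          279
5         44      203   Lena          132
6          5      223   Hana           15
7         40     1084    Wes          120
8         12      220   Lena           36
12        86      113   Hana          258
13        27      212   Lena           81
sort by rate_bp:
    payments  rate_bp client  payments_x3
12        86      113   Hana          258
3         80      126   Lena          240
5         44      203   Lena          132
13        27      212   Lena           81
8         12      220   Lena           36
6          5      223   Hana           15
2         23      411    Uma           69
1        105      615    Uma          315
4         93      632   Hana          279
0         89      989   Lena          267
7         40     1084    Wes          120
take first 8 rows:
    payments  rate_bp client  payments_x3
12        86      113   Hana          258
3         80      126   Lena          240
5         44      203   Lena          132
13        27      212   Lena           81
8         12      220   Lena           36
6          5      223   Hana           15
2         23      411    Uma           69
1        105      615    Uma          315
Then the mean of column 'payments_x3': 143.25

143.25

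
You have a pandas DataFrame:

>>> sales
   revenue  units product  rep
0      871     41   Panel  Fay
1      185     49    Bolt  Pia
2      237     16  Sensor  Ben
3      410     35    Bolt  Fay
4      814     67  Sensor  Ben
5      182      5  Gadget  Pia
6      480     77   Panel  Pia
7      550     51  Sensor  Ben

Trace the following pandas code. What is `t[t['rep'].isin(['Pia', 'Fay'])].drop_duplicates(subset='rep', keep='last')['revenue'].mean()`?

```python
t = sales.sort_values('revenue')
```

sort by revenue:
   revenue  units product  rep
5      182      5  Gadget  Pia
1      185     49    Bolt  Pia
2      237     16  Sensor  Ben
3      410     35    Bolt  Fay
6      480     77   Panel  Pia
7      550     51  Sensor  Ben
4      814     67  Sensor  Ben
0      871     41   Panel  Fay
filter rows where rep in ['Pia', 'Fay']:
   revenue  units product  rep
5      182      5  Gadget  Pia
1      185     49    Bolt  Pia
3      410     35    Bolt  Fay
6      480     77   Panel  Pia
0      871     41   Panel  Fay
drop duplicate rep (keep=last):
   revenue  units product  rep
6      480     77   Panel  Pia
0      871     41   Panel  Fay
Hence 675.5.

675.5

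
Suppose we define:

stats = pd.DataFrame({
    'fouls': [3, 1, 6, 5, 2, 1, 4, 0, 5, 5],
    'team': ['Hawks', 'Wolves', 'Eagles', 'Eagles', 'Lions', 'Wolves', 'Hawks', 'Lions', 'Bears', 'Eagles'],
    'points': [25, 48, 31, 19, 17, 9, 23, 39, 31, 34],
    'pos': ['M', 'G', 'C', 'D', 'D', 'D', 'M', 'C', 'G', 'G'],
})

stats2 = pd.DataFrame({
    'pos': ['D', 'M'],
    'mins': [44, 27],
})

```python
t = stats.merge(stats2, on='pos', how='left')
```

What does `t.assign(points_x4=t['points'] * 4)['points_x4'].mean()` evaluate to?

merge on 'pos' (how='left') → 10 rows:
   fouls    team  points pos  mins
0      3   Hawks      25   M  27.0
1      1  Wolves      48   G   NaN
2      6  Eagles      31   C   NaN
3      5  Eagles      19   D  44.0
4      2   Lions      17   D  44.0
5      1  Wolves       9   D  44.0
6      4   Hawks      23   M  27.0
7      0   Lions      39   C   NaN
8      5   Bears      31   G   NaN
9      5  Eagles      34   G   NaN
add column points_x4 = t['points'] * 4:
   fouls    team  points pos  mins  points_x4
0      3   Hawks      25   M  27.0        100
1      1  Wolves      48   G   NaN        192
2      6  Eagles      31   C   NaN        124
3      5  Eagles      19   D  44.0         76
4      2   Lions      17   D  44.0         68
5      1  Wolves       9   D  44.0         36
6      4   Hawks      23   M  27.0         92
7      0   Lions      39   C   NaN        156
8      5   Bears      31   G   NaN        124
9      5  Eagles      34   G   NaN        136
So mean() = 110.4.

110.4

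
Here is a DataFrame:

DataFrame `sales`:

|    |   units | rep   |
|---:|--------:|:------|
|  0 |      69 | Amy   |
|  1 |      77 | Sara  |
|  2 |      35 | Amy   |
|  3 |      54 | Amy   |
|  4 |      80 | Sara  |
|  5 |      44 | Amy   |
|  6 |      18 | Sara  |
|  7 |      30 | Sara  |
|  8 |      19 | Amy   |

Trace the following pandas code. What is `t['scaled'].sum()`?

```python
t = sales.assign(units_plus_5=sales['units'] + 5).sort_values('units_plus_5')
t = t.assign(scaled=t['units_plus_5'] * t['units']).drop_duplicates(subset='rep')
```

870

add column units_plus_5 = sales['units'] + 5:
   units   rep  units_plus_5
0     69   Amy            74
1     77  Sara            82
2     35   Amy            40
3     54   Amy            59
4     80  Sara            85
5     44   Amy            49
6     18  Sara            23
7     30  Sara            35
8     19   Amy            24
sort by units_plus_5:
   units   rep  units_plus_5
6     18  Sara            23
8     19   Amy            24
7     30  Sara            35
2     35   Amy            40
5     44   Amy            49
3     54   Amy            59
0     69   Amy            74
1     77  Sara            82
4     80  Sara            85
add column scaled = t['units_plus_5'] * t['units']:
   units   rep  units_plus_5  scaled
6     18  Sara            23     414
8     19   Amy            24     456
7     30  Sara            35    1050
2     35   Amy            40    1400
5     44   Amy            49    2156
3     54   Amy            59    3186
0     69   Amy            74    5106
1     77  Sara            82    6314
4     80  Sara            85    6800
drop duplicate rep (keep=first):
   units   rep  units_plus_5  scaled
6     18  Sara            23     414
8     19   Amy            24     456
sum of column 'scaled' → 870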